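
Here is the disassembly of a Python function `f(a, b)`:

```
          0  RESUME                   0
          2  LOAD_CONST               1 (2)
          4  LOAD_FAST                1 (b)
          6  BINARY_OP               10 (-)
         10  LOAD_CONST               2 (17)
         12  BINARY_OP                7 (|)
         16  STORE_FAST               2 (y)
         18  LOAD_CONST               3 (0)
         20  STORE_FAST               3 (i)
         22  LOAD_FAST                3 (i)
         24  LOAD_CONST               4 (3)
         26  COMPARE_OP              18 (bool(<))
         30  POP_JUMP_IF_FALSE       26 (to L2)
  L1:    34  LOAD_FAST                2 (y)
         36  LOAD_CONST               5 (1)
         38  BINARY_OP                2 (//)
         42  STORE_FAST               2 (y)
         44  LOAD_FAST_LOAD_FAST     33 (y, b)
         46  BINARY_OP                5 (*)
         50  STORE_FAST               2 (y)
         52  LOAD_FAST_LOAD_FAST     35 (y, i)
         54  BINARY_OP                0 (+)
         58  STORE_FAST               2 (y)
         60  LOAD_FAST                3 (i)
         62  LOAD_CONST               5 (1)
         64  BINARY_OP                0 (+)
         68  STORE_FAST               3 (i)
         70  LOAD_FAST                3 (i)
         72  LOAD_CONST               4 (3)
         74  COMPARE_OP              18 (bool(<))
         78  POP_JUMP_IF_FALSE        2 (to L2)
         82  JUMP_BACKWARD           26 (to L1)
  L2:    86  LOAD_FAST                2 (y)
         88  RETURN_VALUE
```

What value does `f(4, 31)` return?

-387250

LOAD_CONST → push 2
LOAD_FAST b → push 31
BINARY_OP - → 2 - 31 = -29
LOAD_CONST → push 17
BINARY_OP | → -29 | 17 = -13
STORE_FAST y → y=-13
LOAD_CONST → push 0
STORE_FAST i → i=0
LOAD_FAST i → push 0
LOAD_CONST → push 3
COMPARE_OP bool(<) → 0 vs 3 = True
POP_JUMP_IF_FALSE → pop True; no jump
LOAD_FAST y → push -13
LOAD_CONST → push 1
BINARY_OP // → -13 // 1 = -13
STORE_FAST y → y=-13
LOAD_FAST_LOAD_FAST y,b → push -13,31
BINARY_OP * → -13 * 31 = -403
STORE_FAST y → y=-403
LOAD_FAST_LOAD_FAST y,i → push -403,0
BINARY_OP + → -403 + 0 = -403
STORE_FAST y → y=-403
LOAD_FAST i → push 0
LOAD_CONST → push 1
BINARY_OP + → 0 + 1 = 1
STORE_FAST i → i=1
LOAD_FAST i → push 1
LOAD_CONST → push 3
COMPARE_OP bool(<) → 1 vs 3 = True
POP_JUMP_IF_FALSE → pop True; no jump
LOAD_FAST y → push -403
LOAD_CONST → push 1
BINARY_OP // → -403 // 1 = -403
STORE_FAST y → y=-403
LOAD_FAST_LOAD_FAST y,b → push -403,31
BINARY_OP * → -403 * 31 = -12493
STORE_FAST y → y=-12493
LOAD_FAST_LOAD_FAST y,i → push -12493,1
BINARY_OP + → -12493 + 1 = -12492
STORE_FAST y → y=-12492
LOAD_FAST i → push 1
LOAD_CONST → push 1
BINARY_OP + → 1 + 1 = 2
STORE_FAST i → i=2
LOAD_FAST i → push 2
LOAD_CONST → push 3
COMPARE_OP bool(<) → 2 vs 3 = True
POP_JUMP_IF_FALSE → pop True; no jump
LOAD_FAST y → push -12492
LOAD_CONST → push 1
BINARY_OP // → -12492 // 1 = -12492
STORE_FAST y → y=-12492
LOAD_FAST_LOAD_FAST y,b → push -12492,31
BINARY_OP * → -12492 * 31 = -387252
STORE_FAST y → y=-387252
LOAD_FAST_LOAD_FAST y,i → push -387252,2
BINARY_OP + → -387252 + 2 = -387250
STORE_FAST y → y=-387250
LOAD_FAST i → push 2
LOAD_CONST → push 1
BINARY_OP + → 2 + 1 = 3
STORE_FAST i → i=3
LOAD_FAST i → push 3
LOAD_CONST → push 3
COMPARE_OP bool(<) → 3 vs 3 = False
POP_JUMP_IF_FALSE → pop False; jump
LOAD_FAST y → push -387250
RETURN_VALUE → return -387250.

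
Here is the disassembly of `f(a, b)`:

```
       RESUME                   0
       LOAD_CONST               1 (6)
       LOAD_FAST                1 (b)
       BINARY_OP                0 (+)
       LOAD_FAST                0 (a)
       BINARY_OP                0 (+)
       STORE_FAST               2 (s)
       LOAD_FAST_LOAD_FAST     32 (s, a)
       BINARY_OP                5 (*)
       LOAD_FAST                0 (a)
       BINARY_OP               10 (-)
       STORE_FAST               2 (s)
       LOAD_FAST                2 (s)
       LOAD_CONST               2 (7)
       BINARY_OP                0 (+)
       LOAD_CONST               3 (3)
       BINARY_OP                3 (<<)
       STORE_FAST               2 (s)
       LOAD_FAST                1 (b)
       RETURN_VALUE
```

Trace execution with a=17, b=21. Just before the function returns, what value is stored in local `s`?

LOAD_CONST → push 6. Stack: [6]
LOAD_FAST b → push 21. Stack: [6, 21]
BINARY_OP + → 6 + 21 = 27. Stack: [27]
LOAD_FAST a → push 17. Stack: [27, 17]
BINARY_OP + → 27 + 17 = 44. Stack: [44]
STORE_FAST s → s=44. Stack: []
LOAD_FAST_LOAD_FAST s,a → push 44,17. Stack: [44, 17]
BINARY_OP * → 44 * 17 = 748. Stack: [748]
LOAD_FAST a → push 17. Stack: [748, 17]
BINARY_OP - → 748 - 17 = 731. Stack: [731]
STORE_FAST s → s=731. Stack: []
LOAD_FAST s → push 731. Stack: [731]
LOAD_CONST → push 7. Stack: [731, 7]
BINARY_OP + → 731 + 7 = 738. Stack: [738]
LOAD_CONST → push 3. Stack: [738, 3]
BINARY_OP << → 738 << 3 = 5904. Stack: [5904]
STORE_FAST s → s=5904. Stack: []
LOAD_FAST b → push 21. Stack: [21]
RETURN_VALUE → return 21.

5904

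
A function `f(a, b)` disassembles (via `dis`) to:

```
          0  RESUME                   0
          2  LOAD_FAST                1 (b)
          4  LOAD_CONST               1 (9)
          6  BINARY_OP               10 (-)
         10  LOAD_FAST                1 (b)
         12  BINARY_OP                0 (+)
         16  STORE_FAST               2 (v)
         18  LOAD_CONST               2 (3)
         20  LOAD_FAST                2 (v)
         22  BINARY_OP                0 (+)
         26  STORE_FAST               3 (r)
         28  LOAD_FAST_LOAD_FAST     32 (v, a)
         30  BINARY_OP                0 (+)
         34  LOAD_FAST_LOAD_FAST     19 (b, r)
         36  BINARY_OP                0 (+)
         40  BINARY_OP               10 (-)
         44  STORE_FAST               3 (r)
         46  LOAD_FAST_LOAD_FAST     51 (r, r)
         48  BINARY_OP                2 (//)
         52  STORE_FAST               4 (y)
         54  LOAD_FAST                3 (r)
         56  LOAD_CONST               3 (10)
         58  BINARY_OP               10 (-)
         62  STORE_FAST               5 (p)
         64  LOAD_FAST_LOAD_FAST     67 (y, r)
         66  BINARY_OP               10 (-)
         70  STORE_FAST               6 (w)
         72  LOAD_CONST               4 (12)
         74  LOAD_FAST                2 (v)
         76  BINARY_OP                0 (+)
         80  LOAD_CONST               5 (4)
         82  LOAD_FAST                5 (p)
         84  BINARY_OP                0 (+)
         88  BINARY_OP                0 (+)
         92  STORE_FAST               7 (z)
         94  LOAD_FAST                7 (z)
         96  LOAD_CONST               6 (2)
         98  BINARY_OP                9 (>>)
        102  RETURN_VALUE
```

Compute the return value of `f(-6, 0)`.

LOAD_FAST b → push 0. Stack: [0]
LOAD_CONST → push 9. Stack: [0, 9]
BINARY_OP - → 0 - 9 = -9. Stack: [-9]
LOAD_FAST b → push 0. Stack: [-9, 0]
BINARY_OP + → -9 + 0 = -9. Stack: [-9]
STORE_FAST v → v=-9. Stack: []
LOAD_CONST → push 3. Stack: [3]
LOAD_FAST v → push -9. Stack: [3, -9]
BINARY_OP + → 3 + -9 = -6. Stack: [-6]
STORE_FAST r → r=-6. Stack: []
LOAD_FAST_LOAD_FAST v,a → push -9,-6. Stack: [-9, -6]
BINARY_OP + → -9 + -6 = -15. Stack: [-15]
LOAD_FAST_LOAD_FAST b,r → push 0,-6. Stack: [-15, 0, -6]
BINARY_OP + → 0 + -6 = -6. Stack: [-15, -6]
BINARY_OP - → -15 - -6 = -9. Stack: [-9]
STORE_FAST r → r=-9. Stack: []
LOAD_FAST_LOAD_FAST r,r → push -9,-9. Stack: [-9, -9]
BINARY_OP // → -9 // -9 = 1. Stack: [1]
STORE_FAST y → y=1. Stack: []
LOAD_FAST r → push -9. Stack: [-9]
LOAD_CONST → push 10. Stack: [-9, 10]
BINARY_OP - → -9 - 10 = -19. Stack: [-19]
STORE_FAST p → p=-19. Stack: []
LOAD_FAST_LOAD_FAST y,r → push 1,-9. Stack: [1, -9]
BINARY_OP - → 1 - -9 = 10. Stack: [10]
STORE_FAST w → w=10. Stack: []
LOAD_CONST → push 12. Stack: [12]
LOAD_FAST v → push -9. Stack: [12, -9]
BINARY_OP + → 12 + -9 = 3. Stack: [3]
LOAD_CONST → push 4. Stack: [3, 4]
LOAD_FAST p → push -19. Stack: [3, 4, -19]
BINARY_OP + → 4 + -19 = -15. Stack: [3, -15]
BINARY_OP + → 3 + -15 = -12. Stack: [-12]
STORE_FAST z → z=-12. Stack: []
LOAD_FAST z → push -12. Stack: [-12]
LOAD_CONST → push 2. Stack: [-12, 2]
BINARY_OP >> → -12 >> 2 = -3. Stack: [-3]
RETURN_VALUE → return -3.

-3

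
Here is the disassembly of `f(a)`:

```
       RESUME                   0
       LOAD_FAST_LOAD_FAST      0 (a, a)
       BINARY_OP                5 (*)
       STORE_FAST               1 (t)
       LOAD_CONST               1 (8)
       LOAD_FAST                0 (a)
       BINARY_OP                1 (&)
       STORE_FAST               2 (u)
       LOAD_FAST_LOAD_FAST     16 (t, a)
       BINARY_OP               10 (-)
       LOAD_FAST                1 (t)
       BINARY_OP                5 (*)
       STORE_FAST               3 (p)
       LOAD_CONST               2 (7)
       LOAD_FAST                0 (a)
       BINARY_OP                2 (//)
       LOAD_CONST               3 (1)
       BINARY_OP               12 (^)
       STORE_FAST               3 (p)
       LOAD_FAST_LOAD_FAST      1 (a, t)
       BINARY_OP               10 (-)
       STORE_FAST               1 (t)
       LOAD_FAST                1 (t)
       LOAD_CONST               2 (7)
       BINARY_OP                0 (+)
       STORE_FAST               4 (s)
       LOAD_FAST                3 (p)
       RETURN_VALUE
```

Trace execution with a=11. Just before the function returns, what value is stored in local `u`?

8

LOAD_FAST_LOAD_FAST a,a → push 11,11. Stack: [11, 11]
BINARY_OP * → 11 * 11 = 121. Stack: [121]
STORE_FAST t → t=121. Stack: []
LOAD_CONST → push 8. Stack: [8]
LOAD_FAST a → push 11. Stack: [8, 11]
BINARY_OP & → 8 & 11 = 8. Stack: [8]
STORE_FAST u → u=8. Stack: []
LOAD_FAST_LOAD_FAST t,a → push 121,11. Stack: [121, 11]
BINARY_OP - → 121 - 11 = 110. Stack: [110]
LOAD_FAST t → push 121. Stack: [110, 121]
BINARY_OP * → 110 * 121 = 13310. Stack: [13310]
STORE_FAST p → p=13310. Stack: []
LOAD_CONST → push 7. Stack: [7]
LOAD_FAST a → push 11. Stack: [7, 11]
BINARY_OP // → 7 // 11 = 0. Stack: [0]
LOAD_CONST → push 1. Stack: [0, 1]
BINARY_OP ^ → 0 ^ 1 = 1. Stack: [1]
STORE_FAST p → p=1. Stack: []
LOAD_FAST_LOAD_FAST a,t → push 11,121. Stack: [11, 121]
BINARY_OP - → 11 - 121 = -110. Stack: [-110]
STORE_FAST t → t=-110. Stack: []
LOAD_FAST t → push -110. Stack: [-110]
LOAD_CONST → push 7. Stack: [-110, 7]
BINARY_OP + → -110 + 7 = -103. Stack: [-103]
STORE_FAST s → s=-103. Stack: []
LOAD_FAST p → push 1. Stack: [1]
RETURN_VALUE → return 1.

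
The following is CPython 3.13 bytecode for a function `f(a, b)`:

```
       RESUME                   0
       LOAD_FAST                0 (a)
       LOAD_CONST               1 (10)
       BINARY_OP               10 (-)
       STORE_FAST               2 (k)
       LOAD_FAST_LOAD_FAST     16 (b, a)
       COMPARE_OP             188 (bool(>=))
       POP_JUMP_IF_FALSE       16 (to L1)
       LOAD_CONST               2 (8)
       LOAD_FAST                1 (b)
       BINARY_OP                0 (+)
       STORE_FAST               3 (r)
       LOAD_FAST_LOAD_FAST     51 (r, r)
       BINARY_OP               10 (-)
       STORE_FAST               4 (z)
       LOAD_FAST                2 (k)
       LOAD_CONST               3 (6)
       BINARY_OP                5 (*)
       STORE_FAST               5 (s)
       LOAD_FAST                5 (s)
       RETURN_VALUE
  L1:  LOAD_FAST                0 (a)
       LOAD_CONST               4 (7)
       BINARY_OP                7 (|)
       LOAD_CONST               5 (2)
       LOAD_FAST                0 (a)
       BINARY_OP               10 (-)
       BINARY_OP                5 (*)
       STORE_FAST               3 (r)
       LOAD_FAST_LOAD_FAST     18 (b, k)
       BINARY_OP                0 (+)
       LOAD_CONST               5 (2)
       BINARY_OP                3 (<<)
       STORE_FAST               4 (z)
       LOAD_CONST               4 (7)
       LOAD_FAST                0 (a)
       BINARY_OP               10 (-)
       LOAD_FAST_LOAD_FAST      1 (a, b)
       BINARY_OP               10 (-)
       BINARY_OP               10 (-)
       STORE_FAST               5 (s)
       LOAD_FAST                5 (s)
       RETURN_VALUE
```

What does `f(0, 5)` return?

LOAD_FAST a → push 0. Stack: [0]
LOAD_CONST → push 10. Stack: [0, 10]
BINARY_OP - → 0 - 10 = -10. Stack: [-10]
STORE_FAST k → k=-10. Stack: []
LOAD_FAST_LOAD_FAST b,a → push 5,0. Stack: [5, 0]
COMPARE_OP bool(>=) → 5 vs 0 = True. Stack: [True]
POP_JUMP_IF_FALSE → pop True; no jump. Stack: []
LOAD_CONST → push 8. Stack: [8]
LOAD_FAST b → push 5. Stack: [8, 5]
BINARY_OP + → 8 + 5 = 13. Stack: [13]
STORE_FAST r → r=13. Stack: []
LOAD_FAST_LOAD_FAST r,r → push 13,13. Stack: [13, 13]
BINARY_OP - → 13 - 13 = 0. Stack: [0]
STORE_FAST z → z=0. Stack: []
LOAD_FAST k → push -10. Stack: [-10]
LOAD_CONST → push 6. Stack: [-10, 6]
BINARY_OP * → -10 * 6 = -60. Stack: [-60]
STORE_FAST s → s=-60. Stack: []
LOAD_FAST s → push -60. Stack: [-60]
RETURN_VALUE → return -60.

-60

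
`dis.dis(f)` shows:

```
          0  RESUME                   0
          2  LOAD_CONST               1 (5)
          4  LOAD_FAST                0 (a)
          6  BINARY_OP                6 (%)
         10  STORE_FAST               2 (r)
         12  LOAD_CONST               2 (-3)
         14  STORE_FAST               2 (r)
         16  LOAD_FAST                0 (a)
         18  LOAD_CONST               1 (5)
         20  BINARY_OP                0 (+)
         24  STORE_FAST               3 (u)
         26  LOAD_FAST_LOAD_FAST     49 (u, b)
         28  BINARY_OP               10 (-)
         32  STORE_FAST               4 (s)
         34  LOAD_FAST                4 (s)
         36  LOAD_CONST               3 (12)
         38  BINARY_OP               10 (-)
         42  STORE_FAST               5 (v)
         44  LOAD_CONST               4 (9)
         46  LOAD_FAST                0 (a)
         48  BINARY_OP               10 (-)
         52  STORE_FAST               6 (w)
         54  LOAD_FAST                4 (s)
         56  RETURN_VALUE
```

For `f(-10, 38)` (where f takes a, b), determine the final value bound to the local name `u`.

-5

LOAD_CONST → push 5. Stack: [5]
LOAD_FAST a → push -10. Stack: [5, -10]
BINARY_OP % → 5 % -10 = -5. Stack: [-5]
STORE_FAST r → r=-5. Stack: []
LOAD_CONST → push -3. Stack: [-3]
STORE_FAST r → r=-3. Stack: []
LOAD_FAST a → push -10. Stack: [-10]
LOAD_CONST → push 5. Stack: [-10, 5]
BINARY_OP + → -10 + 5 = -5. Stack: [-5]
STORE_FAST u → u=-5. Stack: []
LOAD_FAST_LOAD_FAST u,b → push -5,38. Stack: [-5, 38]
BINARY_OP - → -5 - 38 = -43. Stack: [-43]
STORE_FAST s → s=-43. Stack: []
LOAD_FAST s → push -43. Stack: [-43]
LOAD_CONST → push 12. Stack: [-43, 12]
BINARY_OP - → -43 - 12 = -55. Stack: [-55]
STORE_FAST v → v=-55. Stack: []
LOAD_CONST → push 9. Stack: [9]
LOAD_FAST a → push -10. Stack: [9, -10]
BINARY_OP - → 9 - -10 = 19. Stack: [19]
STORE_FAST w → w=19. Stack: []
LOAD_FAST s → push -43. Stack: [-43]
RETURN_VALUE → return -43.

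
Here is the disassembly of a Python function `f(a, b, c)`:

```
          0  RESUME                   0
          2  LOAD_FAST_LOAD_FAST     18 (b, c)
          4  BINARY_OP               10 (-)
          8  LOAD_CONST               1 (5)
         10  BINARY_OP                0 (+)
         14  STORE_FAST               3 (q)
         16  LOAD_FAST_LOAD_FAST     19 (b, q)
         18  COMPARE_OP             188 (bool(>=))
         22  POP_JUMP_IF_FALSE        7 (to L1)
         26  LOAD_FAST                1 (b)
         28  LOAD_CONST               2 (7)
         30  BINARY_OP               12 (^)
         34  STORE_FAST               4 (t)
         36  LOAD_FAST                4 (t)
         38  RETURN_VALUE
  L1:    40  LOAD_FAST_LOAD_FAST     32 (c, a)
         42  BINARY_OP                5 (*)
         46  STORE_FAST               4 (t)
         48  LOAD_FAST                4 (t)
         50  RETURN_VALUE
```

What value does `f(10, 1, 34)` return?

LOAD_FAST_LOAD_FAST b,c → push 1,34. Stack: [1, 34]
BINARY_OP - → 1 - 34 = -33. Stack: [-33]
LOAD_CONST → push 5. Stack: [-33, 5]
BINARY_OP + → -33 + 5 = -28. Stack: [-28]
STORE_FAST q → q=-28. Stack: []
LOAD_FAST_LOAD_FAST b,q → push 1,-28. Stack: [1, -28]
COMPARE_OP bool(>=) → 1 vs -28 = True. Stack: [True]
POP_JUMP_IF_FALSE → pop True; no jump. Stack: []
LOAD_FAST b → push 1. Stack: [1]
LOAD_CONST → push 7. Stack: [1, 7]
BINARY_OP ^ → 1 ^ 7 = 6. Stack: [6]
STORE_FAST t → t=6. Stack: []
LOAD_FAST t → push 6. Stack: [6]
RETURN_VALUE → return 6.

6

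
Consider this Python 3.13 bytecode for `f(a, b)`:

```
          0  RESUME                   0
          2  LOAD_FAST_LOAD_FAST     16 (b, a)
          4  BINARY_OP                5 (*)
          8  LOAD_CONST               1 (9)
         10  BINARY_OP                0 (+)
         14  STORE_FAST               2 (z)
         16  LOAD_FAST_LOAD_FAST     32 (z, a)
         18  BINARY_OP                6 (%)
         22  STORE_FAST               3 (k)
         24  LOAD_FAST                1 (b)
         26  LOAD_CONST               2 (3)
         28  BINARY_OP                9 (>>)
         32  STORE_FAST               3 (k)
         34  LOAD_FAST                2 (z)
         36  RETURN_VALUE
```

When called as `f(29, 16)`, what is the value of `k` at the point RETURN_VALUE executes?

LOAD_FAST_LOAD_FAST b,a → push 16,29. Stack: [16, 29]
BINARY_OP * → 16 * 29 = 464. Stack: [464]
LOAD_CONST → push 9. Stack: [464, 9]
BINARY_OP + → 464 + 9 = 473. Stack: [473]
STORE_FAST z → z=473. Stack: []
LOAD_FAST_LOAD_FAST z,a → push 473,29. Stack: [473, 29]
BINARY_OP % → 473 % 29 = 9. Stack: [9]
STORE_FAST k → k=9. Stack: []
LOAD_FAST b → push 16. Stack: [16]
LOAD_CONST → push 3. Stack: [16, 3]
BINARY_OP >> → 16 >> 3 = 2. Stack: [2]
STORE_FAST k → k=2. Stack: []
LOAD_FAST z → push 473. Stack: [473]
RETURN_VALUE → return 473.

2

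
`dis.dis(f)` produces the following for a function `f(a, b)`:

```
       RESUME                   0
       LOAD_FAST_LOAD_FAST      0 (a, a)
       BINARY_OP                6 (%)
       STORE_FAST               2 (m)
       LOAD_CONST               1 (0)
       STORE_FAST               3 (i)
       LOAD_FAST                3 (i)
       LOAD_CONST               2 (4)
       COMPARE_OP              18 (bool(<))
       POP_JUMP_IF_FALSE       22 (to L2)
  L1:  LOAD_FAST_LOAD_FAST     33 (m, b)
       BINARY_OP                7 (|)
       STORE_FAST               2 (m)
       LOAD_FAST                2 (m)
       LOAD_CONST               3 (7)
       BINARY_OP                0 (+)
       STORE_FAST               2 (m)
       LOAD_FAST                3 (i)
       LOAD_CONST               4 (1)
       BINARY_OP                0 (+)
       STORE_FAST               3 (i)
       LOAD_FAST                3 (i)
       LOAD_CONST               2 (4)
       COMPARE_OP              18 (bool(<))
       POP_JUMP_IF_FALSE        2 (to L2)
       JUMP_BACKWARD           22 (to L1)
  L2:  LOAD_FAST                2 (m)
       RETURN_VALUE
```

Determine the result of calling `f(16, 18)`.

66

LOAD_FAST_LOAD_FAST a,a → push 16,16
BINARY_OP % → 16 % 16 = 0
STORE_FAST m → m=0
LOAD_CONST → push 0
STORE_FAST i → i=0
LOAD_FAST i → push 0
LOAD_CONST → push 4
COMPARE_OP bool(<) → 0 vs 4 = True
POP_JUMP_IF_FALSE → pop True; no jump
LOAD_FAST_LOAD_FAST m,b → push 0,18
BINARY_OP | → 0 | 18 = 18
STORE_FAST m → m=18
LOAD_FAST m → push 18
LOAD_CONST → push 7
BINARY_OP + → 18 + 7 = 25
STORE_FAST m → m=25
LOAD_FAST i → push 0
LOAD_CONST → push 1
BINARY_OP + → 0 + 1 = 1
STORE_FAST i → i=1
LOAD_FAST i → push 1
LOAD_CONST → push 4
COMPARE_OP bool(<) → 1 vs 4 = True
POP_JUMP_IF_FALSE → pop True; no jump
LOAD_FAST_LOAD_FAST m,b → push 25,18
BINARY_OP | → 25 | 18 = 27
STORE_FAST m → m=27
LOAD_FAST m → push 27
LOAD_CONST → push 7
BINARY_OP + → 27 + 7 = 34
STORE_FAST m → m=34
LOAD_FAST i → push 1
LOAD_CONST → push 1
BINARY_OP + → 1 + 1 = 2
STORE_FAST i → i=2
LOAD_FAST i → push 2
LOAD_CONST → push 4
COMPARE_OP bool(<) → 2 vs 4 = True
POP_JUMP_IF_FALSE → pop True; no jump
LOAD_FAST_LOAD_FAST m,b → push 34,18
BINARY_OP | → 34 | 18 = 50
STORE_FAST m → m=50
LOAD_FAST m → push 50
LOAD_CONST → push 7
BINARY_OP + → 50 + 7 = 57
STORE_FAST m → m=57
LOAD_FAST i → push 2
LOAD_CONST → push 1
BINARY_OP + → 2 + 1 = 3
STORE_FAST i → i=3
LOAD_FAST i → push 3
LOAD_CONST → push 4
COMPARE_OP bool(<) → 3 vs 4 = True
POP_JUMP_IF_FALSE → pop True; no jump
LOAD_FAST_LOAD_FAST m,b → push 57,18
BINARY_OP | → 57 | 18 = 59
STORE_FAST m → m=59
LOAD_FAST m → push 59
LOAD_CONST → push 7
BINARY_OP + → 59 + 7 = 66
STORE_FAST m → m=66
LOAD_FAST i → push 3
LOAD_CONST → push 1
BINARY_OP + → 3 + 1 = 4
STORE_FAST i → i=4
LOAD_FAST i → push 4
LOAD_CONST → push 4
COMPARE_OP bool(<) → 4 vs 4 = False
POP_JUMP_IF_FALSE → pop False; jump
LOAD_FAST m → push 66
RETURN_VALUE → return 66.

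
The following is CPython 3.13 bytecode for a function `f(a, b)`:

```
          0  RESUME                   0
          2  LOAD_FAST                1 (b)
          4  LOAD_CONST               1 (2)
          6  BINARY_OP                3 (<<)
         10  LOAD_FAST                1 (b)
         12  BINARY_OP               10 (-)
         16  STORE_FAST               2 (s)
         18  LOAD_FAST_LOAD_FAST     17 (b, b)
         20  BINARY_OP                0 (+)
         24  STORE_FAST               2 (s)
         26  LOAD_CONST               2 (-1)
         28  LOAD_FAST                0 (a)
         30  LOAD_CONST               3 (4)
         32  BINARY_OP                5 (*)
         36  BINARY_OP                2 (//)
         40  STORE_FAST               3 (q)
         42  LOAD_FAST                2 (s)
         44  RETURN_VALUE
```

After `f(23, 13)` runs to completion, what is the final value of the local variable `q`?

-1

LOAD_FAST b → push 13. Stack: [13]
LOAD_CONST → push 2. Stack: [13, 2]
BINARY_OP << → 13 << 2 = 52. Stack: [52]
LOAD_FAST b → push 13. Stack: [52, 13]
BINARY_OP - → 52 - 13 = 39. Stack: [39]
STORE_FAST s → s=39. Stack: []
LOAD_FAST_LOAD_FAST b,b → push 13,13. Stack: [13, 13]
BINARY_OP + → 13 + 13 = 26. Stack: [26]
STORE_FAST s → s=26. Stack: []
LOAD_CONST → push -1. Stack: [-1]
LOAD_FAST a → push 23. Stack: [-1, 23]
LOAD_CONST → push 4. Stack: [-1, 23, 4]
BINARY_OP * → 23 * 4 = 92. Stack: [-1, 92]
BINARY_OP // → -1 // 92 = -1. Stack: [-1]
STORE_FAST q → q=-1. Stack: []
LOAD_FAST s → push 26. Stack: [26]
RETURN_VALUE → return 26.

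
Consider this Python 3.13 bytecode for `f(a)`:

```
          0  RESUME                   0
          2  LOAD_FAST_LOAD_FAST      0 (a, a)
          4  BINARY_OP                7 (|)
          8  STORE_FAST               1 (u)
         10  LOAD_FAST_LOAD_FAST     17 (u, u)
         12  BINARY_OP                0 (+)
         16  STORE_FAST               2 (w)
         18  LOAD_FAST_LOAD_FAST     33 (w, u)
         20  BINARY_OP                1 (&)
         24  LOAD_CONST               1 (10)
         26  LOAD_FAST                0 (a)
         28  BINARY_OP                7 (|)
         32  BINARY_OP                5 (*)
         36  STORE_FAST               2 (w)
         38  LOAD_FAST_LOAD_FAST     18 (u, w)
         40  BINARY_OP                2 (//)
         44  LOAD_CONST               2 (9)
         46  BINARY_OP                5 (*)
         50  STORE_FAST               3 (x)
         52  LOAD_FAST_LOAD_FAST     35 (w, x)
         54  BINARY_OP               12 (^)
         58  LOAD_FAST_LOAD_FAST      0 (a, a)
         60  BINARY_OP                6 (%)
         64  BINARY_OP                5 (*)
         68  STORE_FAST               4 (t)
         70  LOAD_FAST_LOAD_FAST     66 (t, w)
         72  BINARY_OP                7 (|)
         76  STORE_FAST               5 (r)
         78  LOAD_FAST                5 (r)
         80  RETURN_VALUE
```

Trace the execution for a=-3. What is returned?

8

LOAD_FAST_LOAD_FAST a,a → push -3,-3. Stack: [-3, -3]
BINARY_OP | → -3 | -3 = -3. Stack: [-3]
STORE_FAST u → u=-3. Stack: []
LOAD_FAST_LOAD_FAST u,u → push -3,-3. Stack: [-3, -3]
BINARY_OP + → -3 + -3 = -6. Stack: [-6]
STORE_FAST w → w=-6. Stack: []
LOAD_FAST_LOAD_FAST w,u → push -6,-3. Stack: [-6, -3]
BINARY_OP & → -6 & -3 = -8. Stack: [-8]
LOAD_CONST → push 10. Stack: [-8, 10]
LOAD_FAST a → push -3. Stack: [-8, 10, -3]
BINARY_OP | → 10 | -3 = -1. Stack: [-8, -1]
BINARY_OP * → -8 * -1 = 8. Stack: [8]
STORE_FAST w → w=8. Stack: []
LOAD_FAST_LOAD_FAST u,w → push -3,8. Stack: [-3, 8]
BINARY_OP // → -3 // 8 = -1. Stack: [-1]
LOAD_CONST → push 9. Stack: [-1, 9]
BINARY_OP * → -1 * 9 = -9. Stack: [-9]
STORE_FAST x → x=-9. Stack: []
LOAD_FAST_LOAD_FAST w,x → push 8,-9. Stack: [8, -9]
BINARY_OP ^ → 8 ^ -9 = -1. Stack: [-1]
LOAD_FAST_LOAD_FAST a,a → push -3,-3. Stack: [-1, -3, -3]
BINARY_OP % → -3 % -3 = 0. Stack: [-1, 0]
BINARY_OP * → -1 * 0 = 0. Stack: [0]
STORE_FAST t → t=0. Stack: []
LOAD_FAST_LOAD_FAST t,w → push 0,8. Stack: [0, 8]
BINARY_OP | → 0 | 8 = 8. Stack: [8]
STORE_FAST r → r=8. Stack: []
LOAD_FAST r → push 8. Stack: [8]
RETURN_VALUE → return 8.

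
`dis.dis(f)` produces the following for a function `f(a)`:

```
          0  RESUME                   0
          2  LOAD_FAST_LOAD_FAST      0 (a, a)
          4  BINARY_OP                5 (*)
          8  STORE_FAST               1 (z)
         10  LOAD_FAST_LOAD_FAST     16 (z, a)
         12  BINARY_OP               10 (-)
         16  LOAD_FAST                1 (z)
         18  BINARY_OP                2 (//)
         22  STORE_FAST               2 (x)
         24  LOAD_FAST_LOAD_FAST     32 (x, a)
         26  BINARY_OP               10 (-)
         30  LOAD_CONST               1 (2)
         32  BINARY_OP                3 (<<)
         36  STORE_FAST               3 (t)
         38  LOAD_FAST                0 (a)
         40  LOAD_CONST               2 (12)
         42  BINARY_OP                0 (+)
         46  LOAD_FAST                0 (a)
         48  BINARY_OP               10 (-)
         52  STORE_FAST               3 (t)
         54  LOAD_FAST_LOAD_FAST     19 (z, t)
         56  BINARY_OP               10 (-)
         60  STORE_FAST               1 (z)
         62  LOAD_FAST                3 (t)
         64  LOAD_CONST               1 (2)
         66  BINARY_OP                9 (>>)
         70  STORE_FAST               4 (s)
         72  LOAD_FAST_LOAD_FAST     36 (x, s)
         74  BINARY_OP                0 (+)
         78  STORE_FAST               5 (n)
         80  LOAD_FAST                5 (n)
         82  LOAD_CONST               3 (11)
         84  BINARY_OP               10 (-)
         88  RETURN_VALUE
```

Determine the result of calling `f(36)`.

-8

LOAD_FAST_LOAD_FAST a,a → push 36,36. Stack: [36, 36]
BINARY_OP * → 36 * 36 = 1296. Stack: [1296]
STORE_FAST z → z=1296. Stack: []
LOAD_FAST_LOAD_FAST z,a → push 1296,36. Stack: [1296, 36]
BINARY_OP - → 1296 - 36 = 1260. Stack: [1260]
LOAD_FAST z → push 1296. Stack: [1260, 1296]
BINARY_OP // → 1260 // 1296 = 0. Stack: [0]
STORE_FAST x → x=0. Stack: []
LOAD_FAST_LOAD_FAST x,a → push 0,36. Stack: [0, 36]
BINARY_OP - → 0 - 36 = -36. Stack: [-36]
LOAD_CONST → push 2. Stack: [-36, 2]
BINARY_OP << → -36 << 2 = -144. Stack: [-144]
STORE_FAST t → t=-144. Stack: []
LOAD_FAST a → push 36. Stack: [36]
LOAD_CONST → push 12. Stack: [36, 12]
BINARY_OP + → 36 + 12 = 48. Stack: [48]
LOAD_FAST a → push 36. Stack: [48, 36]
BINARY_OP - → 48 - 36 = 12. Stack: [12]
STORE_FAST t → t=12. Stack: []
LOAD_FAST_LOAD_FAST z,t → push 1296,12. Stack: [1296, 12]
BINARY_OP - → 1296 - 12 = 1284. Stack: [1284]
STORE_FAST z → z=1284. Stack: []
LOAD_FAST t → push 12. Stack: [12]
LOAD_CONST → push 2. Stack: [12, 2]
BINARY_OP >> → 12 >> 2 = 3. Stack: [3]
STORE_FAST s → s=3. Stack: []
LOAD_FAST_LOAD_FAST x,s → push 0,3. Stack: [0, 3]
BINARY_OP + → 0 + 3 = 3. Stack: [3]
STORE_FAST n → n=3. Stack: []
LOAD_FAST n → push 3. Stack: [3]
LOAD_CONST → push 11. Stack: [3, 11]
BINARY_OP - → 3 - 11 = -8. Stack: [-8]
RETURN_VALUE → return -8.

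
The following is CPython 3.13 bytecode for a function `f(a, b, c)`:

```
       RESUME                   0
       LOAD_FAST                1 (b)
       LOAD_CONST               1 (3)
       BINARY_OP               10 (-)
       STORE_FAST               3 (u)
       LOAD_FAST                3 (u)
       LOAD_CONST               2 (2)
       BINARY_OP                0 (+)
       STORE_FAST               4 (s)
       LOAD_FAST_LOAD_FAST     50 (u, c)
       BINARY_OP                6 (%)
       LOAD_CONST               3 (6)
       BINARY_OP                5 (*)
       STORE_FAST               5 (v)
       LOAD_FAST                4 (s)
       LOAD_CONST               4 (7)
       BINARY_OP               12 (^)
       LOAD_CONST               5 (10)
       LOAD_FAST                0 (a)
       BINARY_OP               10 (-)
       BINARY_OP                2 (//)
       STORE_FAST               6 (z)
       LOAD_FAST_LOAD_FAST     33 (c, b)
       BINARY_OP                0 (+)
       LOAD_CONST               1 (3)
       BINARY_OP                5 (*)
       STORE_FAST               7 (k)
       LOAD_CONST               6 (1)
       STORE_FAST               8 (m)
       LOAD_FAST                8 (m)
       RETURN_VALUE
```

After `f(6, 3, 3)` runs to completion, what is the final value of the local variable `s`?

2

LOAD_FAST b → push 3. Stack: [3]
LOAD_CONST → push 3. Stack: [3, 3]
BINARY_OP - → 3 - 3 = 0. Stack: [0]
STORE_FAST u → u=0. Stack: []
LOAD_FAST u → push 0. Stack: [0]
LOAD_CONST → push 2. Stack: [0, 2]
BINARY_OP + → 0 + 2 = 2. Stack: [2]
STORE_FAST s → s=2. Stack: []
LOAD_FAST_LOAD_FAST u,c → push 0,3. Stack: [0, 3]
BINARY_OP % → 0 % 3 = 0. Stack: [0]
LOAD_CONST → push 6. Stack: [0, 6]
BINARY_OP * → 0 * 6 = 0. Stack: [0]
STORE_FAST v → v=0. Stack: []
LOAD_FAST s → push 2. Stack: [2]
LOAD_CONST → push 7. Stack: [2, 7]
BINARY_OP ^ → 2 ^ 7 = 5. Stack: [5]
LOAD_CONST → push 10. Stack: [5, 10]
LOAD_FAST a → push 6. Stack: [5, 10, 6]
BINARY_OP - → 10 - 6 = 4. Stack: [5, 4]
BINARY_OP // → 5 // 4 = 1. Stack: [1]
STORE_FAST z → z=1. Stack: []
LOAD_FAST_LOAD_FAST c,b → push 3,3. Stack: [3, 3]
BINARY_OP + → 3 + 3 = 6. Stack: [6]
LOAD_CONST → push 3. Stack: [6, 3]
BINARY_OP * → 6 * 3 = 18. Stack: [18]
STORE_FAST k → k=18. Stack: []
LOAD_CONST → push 1. Stack: [1]
STORE_FAST m → m=1. Stack: []
LOAD_FAST m → push 1. Stack: [1]
RETURN_VALUE → return 1.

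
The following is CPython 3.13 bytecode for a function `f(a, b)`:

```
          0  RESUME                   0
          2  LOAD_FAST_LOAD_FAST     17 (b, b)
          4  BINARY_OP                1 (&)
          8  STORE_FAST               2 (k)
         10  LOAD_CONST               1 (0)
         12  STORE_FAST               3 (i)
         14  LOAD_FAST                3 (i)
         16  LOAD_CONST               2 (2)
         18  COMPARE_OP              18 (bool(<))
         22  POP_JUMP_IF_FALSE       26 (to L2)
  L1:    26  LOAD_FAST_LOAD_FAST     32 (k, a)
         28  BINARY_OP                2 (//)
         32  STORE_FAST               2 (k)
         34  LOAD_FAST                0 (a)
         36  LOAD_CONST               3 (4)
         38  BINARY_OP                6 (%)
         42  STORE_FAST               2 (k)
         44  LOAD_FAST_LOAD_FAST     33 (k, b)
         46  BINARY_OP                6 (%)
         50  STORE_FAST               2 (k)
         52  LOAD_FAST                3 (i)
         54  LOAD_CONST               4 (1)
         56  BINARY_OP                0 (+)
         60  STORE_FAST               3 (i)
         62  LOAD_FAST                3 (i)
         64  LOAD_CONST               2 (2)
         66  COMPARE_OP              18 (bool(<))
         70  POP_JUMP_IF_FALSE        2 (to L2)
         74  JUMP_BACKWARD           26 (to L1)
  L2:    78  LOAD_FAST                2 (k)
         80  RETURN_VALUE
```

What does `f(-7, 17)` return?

LOAD_FAST_LOAD_FAST b,b → push 17,17. Stack: [17, 17]
BINARY_OP & → 17 & 17 = 17. Stack: [17]
STORE_FAST k → k=17. Stack: []
LOAD_CONST → push 0. Stack: [0]
STORE_FAST i → i=0. Stack: []
LOAD_FAST i → push 0. Stack: [0]
LOAD_CONST → push 2. Stack: [0, 2]
COMPARE_OP bool(<) → 0 vs 2 = True. Stack: [True]
POP_JUMP_IF_FALSE → pop True; no jump. Stack: []
LOAD_FAST_LOAD_FAST k,a → push 17,-7. Stack: [17, -7]
BINARY_OP // → 17 // -7 = -3. Stack: [-3]
STORE_FAST k → k=-3. Stack: []
LOAD_FAST a → push -7. Stack: [-7]
LOAD_CONST → push 4. Stack: [-7, 4]
BINARY_OP % → -7 % 4 = 1. Stack: [1]
STORE_FAST k → k=1. Stack: []
LOAD_FAST_LOAD_FAST k,b → push 1,17. Stack: [1, 17]
BINARY_OP % → 1 % 17 = 1. Stack: [1]
STORE_FAST k → k=1. Stack: []
LOAD_FAST i → push 0. Stack: [0]
LOAD_CONST → push 1. Stack: [0, 1]
BINARY_OP + → 0 + 1 = 1. Stack: [1]
STORE_FAST i → i=1. Stack: []
LOAD_FAST i → push 1. Stack: [1]
LOAD_CONST → push 2. Stack: [1, 2]
COMPARE_OP bool(<) → 1 vs 2 = True. Stack: [True]
POP_JUMP_IF_FALSE → pop True; no jump. Stack: []
LOAD_FAST_LOAD_FAST k,a → push 1,-7. Stack: [1, -7]
BINARY_OP // → 1 // -7 = -1. Stack: [-1]
STORE_FAST k → k=-1. Stack: []
LOAD_FAST a → push -7. Stack: [-7]
LOAD_CONST → push 4. Stack: [-7, 4]
BINARY_OP % → -7 % 4 = 1. Stack: [1]
STORE_FAST k → k=1. Stack: []
LOAD_FAST_LOAD_FAST k,b → push 1,17. Stack: [1, 17]
BINARY_OP % → 1 % 17 = 1. Stack: [1]
STORE_FAST k → k=1. Stack: []
LOAD_FAST i → push 1. Stack: [1]
LOAD_CONST → push 1. Stack: [1, 1]
BINARY_OP + → 1 + 1 = 2. Stack: [2]
STORE_FAST i → i=2. Stack: []
LOAD_FAST i → push 2. Stack: [2]
LOAD_CONST → push 2. Stack: [2, 2]
COMPARE_OP bool(<) → 2 vs 2 = False. Stack: [False]
POP_JUMP_IF_FALSE → pop False; jump. Stack: []
LOAD_FAST k → push 1. Stack: [1]
RETURN_VALUE → return 1.

1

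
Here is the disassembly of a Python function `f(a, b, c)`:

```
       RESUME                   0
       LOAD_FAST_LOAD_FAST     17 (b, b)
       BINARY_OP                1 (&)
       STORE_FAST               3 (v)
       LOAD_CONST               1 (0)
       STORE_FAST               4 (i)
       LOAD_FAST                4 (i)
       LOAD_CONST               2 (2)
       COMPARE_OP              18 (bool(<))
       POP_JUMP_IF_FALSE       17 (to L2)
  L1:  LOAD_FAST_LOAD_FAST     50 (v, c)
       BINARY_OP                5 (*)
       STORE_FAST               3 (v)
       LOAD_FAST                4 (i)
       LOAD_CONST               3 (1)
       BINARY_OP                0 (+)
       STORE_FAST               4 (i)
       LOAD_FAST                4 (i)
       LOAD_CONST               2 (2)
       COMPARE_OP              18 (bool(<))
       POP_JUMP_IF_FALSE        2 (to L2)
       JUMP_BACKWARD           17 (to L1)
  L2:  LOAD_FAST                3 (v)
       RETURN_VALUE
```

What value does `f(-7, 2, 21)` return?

LOAD_FAST_LOAD_FAST b,b → push 2,2. Stack: [2, 2]
BINARY_OP & → 2 & 2 = 2. Stack: [2]
STORE_FAST v → v=2. Stack: []
LOAD_CONST → push 0. Stack: [0]
STORE_FAST i → i=0. Stack: []
LOAD_FAST i → push 0. Stack: [0]
LOAD_CONST → push 2. Stack: [0, 2]
COMPARE_OP bool(<) → 0 vs 2 = True. Stack: [True]
POP_JUMP_IF_FALSE → pop True; no jump. Stack: []
LOAD_FAST_LOAD_FAST v,c → push 2,21. Stack: [2, 21]
BINARY_OP * → 2 * 21 = 42. Stack: [42]
STORE_FAST v → v=42. Stack: []
LOAD_FAST i → push 0. Stack: [0]
LOAD_CONST → push 1. Stack: [0, 1]
BINARY_OP + → 0 + 1 = 1. Stack: [1]
STORE_FAST i → i=1. Stack: []
LOAD_FAST i → push 1. Stack: [1]
LOAD_CONST → push 2. Stack: [1, 2]
COMPARE_OP bool(<) → 1 vs 2 = True. Stack: [True]
POP_JUMP_IF_FALSE → pop True; no jump. Stack: []
LOAD_FAST_LOAD_FAST v,c → push 42,21. Stack: [42, 21]
BINARY_OP * → 42 * 21 = 882. Stack: [882]
STORE_FAST v → v=882. Stack: []
LOAD_FAST i → push 1. Stack: [1]
LOAD_CONST → push 1. Stack: [1, 1]
BINARY_OP + → 1 + 1 = 2. Stack: [2]
STORE_FAST i → i=2. Stack: []
LOAD_FAST i → push 2. Stack: [2]
LOAD_CONST → push 2. Stack: [2, 2]
COMPARE_OP bool(<) → 2 vs 2 = False. Stack: [False]
POP_JUMP_IF_FALSE → pop False; jump. Stack: []
LOAD_FAST v → push 882. Stack: [882]
RETURN_VALUE → return 882.

882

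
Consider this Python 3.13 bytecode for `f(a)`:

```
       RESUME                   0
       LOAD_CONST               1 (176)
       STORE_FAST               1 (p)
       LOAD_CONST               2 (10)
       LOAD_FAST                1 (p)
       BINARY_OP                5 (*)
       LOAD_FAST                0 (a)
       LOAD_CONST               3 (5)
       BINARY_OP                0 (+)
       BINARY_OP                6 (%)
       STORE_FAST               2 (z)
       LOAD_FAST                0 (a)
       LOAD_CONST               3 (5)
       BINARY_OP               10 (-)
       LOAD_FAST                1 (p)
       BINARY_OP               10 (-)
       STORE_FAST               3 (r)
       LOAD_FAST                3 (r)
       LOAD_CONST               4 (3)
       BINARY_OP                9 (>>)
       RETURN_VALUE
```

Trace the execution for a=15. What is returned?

LOAD_CONST → push 176. Stack: [176]
STORE_FAST p → p=176. Stack: []
LOAD_CONST → push 10. Stack: [10]
LOAD_FAST p → push 176. Stack: [10, 176]
BINARY_OP * → 10 * 176 = 1760. Stack: [1760]
LOAD_FAST a → push 15. Stack: [1760, 15]
LOAD_CONST → push 5. Stack: [1760, 15, 5]
BINARY_OP + → 15 + 5 = 20. Stack: [1760, 20]
BINARY_OP % → 1760 % 20 = 0. Stack: [0]
STORE_FAST z → z=0. Stack: []
LOAD_FAST a → push 15. Stack: [15]
LOAD_CONST → push 5. Stack: [15, 5]
BINARY_OP - → 15 - 5 = 10. Stack: [10]
LOAD_FAST p → push 176. Stack: [10, 176]
BINARY_OP - → 10 - 176 = -166. Stack: [-166]
STORE_FAST r → r=-166. Stack: []
LOAD_FAST r → push -166. Stack: [-166]
LOAD_CONST → push 3. Stack: [-166, 3]
BINARY_OP >> → -166 >> 3 = -21. Stack: [-21]
RETURN_VALUE → return -21.

-21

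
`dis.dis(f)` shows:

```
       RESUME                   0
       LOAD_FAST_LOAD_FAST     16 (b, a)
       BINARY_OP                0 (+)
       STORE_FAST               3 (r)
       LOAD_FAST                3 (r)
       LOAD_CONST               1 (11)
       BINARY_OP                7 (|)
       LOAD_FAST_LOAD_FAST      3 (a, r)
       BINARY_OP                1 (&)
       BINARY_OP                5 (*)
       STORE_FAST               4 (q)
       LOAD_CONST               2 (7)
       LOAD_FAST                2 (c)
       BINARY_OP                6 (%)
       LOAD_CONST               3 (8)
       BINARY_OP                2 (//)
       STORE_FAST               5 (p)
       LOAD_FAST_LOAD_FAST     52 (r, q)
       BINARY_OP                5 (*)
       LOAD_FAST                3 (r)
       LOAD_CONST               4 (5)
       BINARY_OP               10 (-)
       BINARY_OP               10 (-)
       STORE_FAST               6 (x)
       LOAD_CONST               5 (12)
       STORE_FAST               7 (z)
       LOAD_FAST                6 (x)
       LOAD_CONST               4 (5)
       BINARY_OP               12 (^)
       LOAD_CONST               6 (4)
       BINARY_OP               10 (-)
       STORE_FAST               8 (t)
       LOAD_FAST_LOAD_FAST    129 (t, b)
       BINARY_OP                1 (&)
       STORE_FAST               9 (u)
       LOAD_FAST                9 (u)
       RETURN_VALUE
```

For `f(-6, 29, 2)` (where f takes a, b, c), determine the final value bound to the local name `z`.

LOAD_FAST_LOAD_FAST b,a → push 29,-6. Stack: [29, -6]
BINARY_OP + → 29 + -6 = 23. Stack: [23]
STORE_FAST r → r=23. Stack: []
LOAD_FAST r → push 23. Stack: [23]
LOAD_CONST → push 11. Stack: [23, 11]
BINARY_OP | → 23 | 11 = 31. Stack: [31]
LOAD_FAST_LOAD_FAST a,r → push -6,23. Stack: [31, -6, 23]
BINARY_OP & → -6 & 23 = 18. Stack: [31, 18]
BINARY_OP * → 31 * 18 = 558. Stack: [558]
STORE_FAST q → q=558. Stack: []
LOAD_CONST → push 7. Stack: [7]
LOAD_FAST c → push 2. Stack: [7, 2]
BINARY_OP % → 7 % 2 = 1. Stack: [1]
LOAD_CONST → push 8. Stack: [1, 8]
BINARY_OP // → 1 // 8 = 0. Stack: [0]
STORE_FAST p → p=0. Stack: []
LOAD_FAST_LOAD_FAST r,q → push 23,558. Stack: [23, 558]
BINARY_OP * → 23 * 558 = 12834. Stack: [12834]
LOAD_FAST r → push 23. Stack: [12834, 23]
LOAD_CONST → push 5. Stack: [12834, 23, 5]
BINARY_OP - → 23 - 5 = 18. Stack: [12834, 18]
BINARY_OP - → 12834 - 18 = 12816. Stack: [12816]
STORE_FAST x → x=12816. Stack: []
LOAD_CONST → push 12. Stack: [12]
STORE_FAST z → z=12. Stack: []
LOAD_FAST x → push 12816. Stack: [12816]
LOAD_CONST → push 5. Stack: [12816, 5]
BINARY_OP ^ → 12816 ^ 5 = 12821. Stack: [12821]
LOAD_CONST → push 4. Stack: [12821, 4]
BINARY_OP - → 12821 - 4 = 12817. Stack: [12817]
STORE_FAST t → t=12817. Stack: []
LOAD_FAST_LOAD_FAST t,b → push 12817,29. Stack: [12817, 29]
BINARY_OP & → 12817 & 29 = 17. Stack: [17]
STORE_FAST u → u=17. Stack: []
LOAD_FAST u → push 17. Stack: [17]
RETURN_VALUE → return 17.

12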